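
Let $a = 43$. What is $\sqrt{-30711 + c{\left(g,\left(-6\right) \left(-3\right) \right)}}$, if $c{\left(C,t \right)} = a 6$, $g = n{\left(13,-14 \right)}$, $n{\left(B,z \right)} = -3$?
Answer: $i \sqrt{30453} \approx 174.51 i$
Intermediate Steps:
$g = -3$
$c{\left(C,t \right)} = 258$ ($c{\left(C,t \right)} = 43 \cdot 6 = 258$)
$\sqrt{-30711 + c{\left(g,\left(-6\right) \left(-3\right) \right)}} = \sqrt{-30711 + 258} = \sqrt{-30453} = i \sqrt{30453}$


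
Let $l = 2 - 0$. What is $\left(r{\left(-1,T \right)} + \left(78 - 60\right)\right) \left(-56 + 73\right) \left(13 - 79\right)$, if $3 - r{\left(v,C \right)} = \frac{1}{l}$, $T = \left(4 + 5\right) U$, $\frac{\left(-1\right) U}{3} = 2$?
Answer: $-23001$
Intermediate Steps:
$U = -6$ ($U = \left(-3\right) 2 = -6$)
$T = -54$ ($T = \left(4 + 5\right) \left(-6\right) = 9 \left(-6\right) = -54$)
$l = 2$ ($l = 2 + 0 = 2$)
$r{\left(v,C \right)} = \frac{5}{2}$ ($r{\left(v,C \right)} = 3 - \frac{1}{2} = \frac{5}{2}$)
$\left(r{\left(-1,T \right)} + \left(78 - 60\right)\right) \left(-56 + 73\right) \left(13 - 79\right) = \left(\frac{5}{2} + \left(78 - 60\right)\right) \left(-56 + 73\right) \left(13 - 79\right) = \left(\frac{5}{2} + \left(78 - 60\right)\right) 17 \left(-66\right) = \left(\frac{5}{2} + 18\right) \left(-1122\right) = \frac{41}{2} \left(-1122\right) = -23001$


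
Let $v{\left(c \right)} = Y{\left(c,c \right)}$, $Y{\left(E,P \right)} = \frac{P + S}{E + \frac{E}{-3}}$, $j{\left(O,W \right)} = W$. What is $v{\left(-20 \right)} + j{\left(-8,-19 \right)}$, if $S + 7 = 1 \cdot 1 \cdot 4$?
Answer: $- \frac{691}{40} \approx -17.275$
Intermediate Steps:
$S = -3$ ($S = -7 + 1 \cdot 1 \cdot 4 = -7 + 1 \cdot 4 = -7 + 4 = -3$)
$Y{\left(E,P \right)} = \frac{3 \left(-3 + P\right)}{2 E}$ ($Y{\left(E,P \right)} = \frac{P - 3}{E + \frac{E}{-3}} = \frac{-3 + P}{E + E \left(- \frac{1}{3}\right)} = \frac{-3 + P}{E - \frac{E}{3}} = \frac{-3 + P}{\frac{2}{3} E} = \left(-3 + P\right) \frac{3}{2 E} = \frac{3 \left(-3 + P\right)}{2 E}$)
$v{\left(c \right)} = \frac{3 \left(-3 + c\right)}{2 c}$
$v{\left(-20 \right)} + j{\left(-8,-19 \right)} = \frac{3 \left(-3 - 20\right)}{2 \left(-20\right)} - 19 = \frac{3}{2} \left(- \frac{1}{20}\right) \left(-23\right) - 19 = \frac{69}{40} - 19 = - \frac{691}{40}$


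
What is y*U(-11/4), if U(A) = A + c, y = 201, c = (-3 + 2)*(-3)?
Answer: 201/4 ≈ 50.250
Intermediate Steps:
c = 3 (c = -1*(-3) = 3)
U(A) = 3 + A (U(A) = A + 3 = 3 + A)
y*U(-11/4) = 201*(3 - 11/4) = 201*(¼) = 201/4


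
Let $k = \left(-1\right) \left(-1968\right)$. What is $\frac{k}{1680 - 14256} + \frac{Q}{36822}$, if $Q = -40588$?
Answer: $- \frac{6071879}{4823682} \approx -1.2588$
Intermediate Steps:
$k = 1968$
$\frac{k}{1680 - 14256} + \frac{Q}{36822} = \frac{1968}{1680 - 14256} - \frac{40588}{36822} = \frac{1968}{-12576} - \frac{20294}{18411} = 1968 \left(- \frac{1}{12576}\right) - \frac{20294}{18411} = - \frac{41}{262} - \frac{20294}{18411} = - \frac{6071879}{4823682}$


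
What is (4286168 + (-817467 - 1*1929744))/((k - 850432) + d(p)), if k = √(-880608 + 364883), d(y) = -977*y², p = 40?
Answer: -3714475861824/5825619947149 - 53863495*I*√421/5825619947149 ≈ -0.63761 - 0.00018971*I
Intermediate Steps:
k = 35*I*√421 (k = √(-515725) = 35*I*√421 ≈ 718.14*I)
(4286168 + (-817467 - 1*1929744))/((k - 850432) + d(p)) = (4286168 + (-817467 - 1*1929744))/((35*I*√421 - 850432) - 977*40²) = (4286168 + (-817467 - 1929744))/((-850432 + 35*I*√421) - 977*1600) = (4286168 - 2747211)/((-850432 + 35*I*√421) - 1563200) = 1538957/(-2413632 + 35*I*√421)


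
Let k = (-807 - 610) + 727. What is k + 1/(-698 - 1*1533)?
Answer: -1539391/2231 ≈ -690.00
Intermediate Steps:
k = -690 (k = -1417 + 727 = -690)
k + 1/(-698 - 1*1533) = -690 + 1/(-698 - 1*1533) = -690 + 1/(-698 - 1533) = -690 + 1/(-2231) = -690 - 1/2231 = -1539391/2231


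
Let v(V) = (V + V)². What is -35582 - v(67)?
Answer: -53538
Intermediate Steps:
v(V) = 4*V² (v(V) = (2*V)² = 4*V²)
-35582 - v(67) = -35582 - 4*67² = -35582 - 4*4489 = -35582 - 1*17956 = -35582 - 17956 = -53538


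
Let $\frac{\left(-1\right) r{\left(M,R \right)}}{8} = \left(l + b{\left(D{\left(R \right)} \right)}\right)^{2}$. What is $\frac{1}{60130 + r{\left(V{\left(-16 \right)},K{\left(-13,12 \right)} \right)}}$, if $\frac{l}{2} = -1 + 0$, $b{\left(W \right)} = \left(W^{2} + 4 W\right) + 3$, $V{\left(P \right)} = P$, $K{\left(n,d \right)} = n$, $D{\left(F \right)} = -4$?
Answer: $\frac{1}{60122} \approx 1.6633 \cdot 10^{-5}$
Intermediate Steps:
$b{\left(W \right)} = 3 + W^{2} + 4 W$
$l = -2$ ($l = 2 \left(-1 + 0\right) = 2 \left(-1\right) = -2$)
$r{\left(M,R \right)} = -8$ ($r{\left(M,R \right)} = - 8 \left(-2 + \left(3 + \left(-4\right)^{2} + 4 \left(-4\right)\right)\right)^{2} = - 8 \left(-2 + \left(3 + 16 - 16\right)\right)^{2} = - 8 \left(-2 + 3\right)^{2} = - 8 \cdot 1^{2} = \left(-8\right) 1 = -8$)
$\frac{1}{60130 + r{\left(V{\left(-16 \right)},K{\left(-13,12 \right)} \right)}} = \frac{1}{60130 - 8} = \frac{1}{60122}$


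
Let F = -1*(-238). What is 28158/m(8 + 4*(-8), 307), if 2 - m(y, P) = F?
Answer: -14079/118 ≈ -119.31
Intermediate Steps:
F = 238
m(y, P) = -236 (m(y, P) = 2 - 1*238 = 2 - 238 = -236)
28158/m(8 + 4*(-8), 307) = 28158/(-236) = 28158*(-1/236) = -14079/118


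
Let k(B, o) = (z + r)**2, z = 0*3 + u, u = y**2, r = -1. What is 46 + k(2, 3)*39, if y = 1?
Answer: 46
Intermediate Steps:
u = 1 (u = 1**2 = 1)
z = 1 (z = 0*3 + 1 = 0 + 1 = 1)
k(B, o) = 0 (k(B, o) = (1 - 1)**2 = 0**2 = 0)
46 + k(2, 3)*39 = 46 + 0*39 = 46 + 0 = 46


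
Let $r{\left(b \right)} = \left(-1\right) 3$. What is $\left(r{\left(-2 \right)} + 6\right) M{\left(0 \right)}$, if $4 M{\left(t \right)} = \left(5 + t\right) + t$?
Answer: $\frac{15}{4} \approx 3.75$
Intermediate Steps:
$r{\left(b \right)} = -3$
$M{\left(t \right)} = \frac{5}{4} + \frac{t}{2}$ ($M{\left(t \right)} = \frac{\left(5 + t\right) + t}{4} = \frac{5 + 2 t}{4} = \frac{5}{4} + \frac{t}{2}$)
$\left(r{\left(-2 \right)} + 6\right) M{\left(0 \right)} = \left(-3 + 6\right) \left(\frac{5}{4} + \frac{1}{2} \cdot 0\right) = 3 \left(\frac{5}{4} + 0\right) = 3 \cdot \frac{5}{4} = \frac{15}{4}$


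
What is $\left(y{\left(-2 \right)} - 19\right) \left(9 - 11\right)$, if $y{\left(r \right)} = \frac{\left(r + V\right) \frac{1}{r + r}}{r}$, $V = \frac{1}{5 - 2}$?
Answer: $\frac{461}{12} \approx 38.417$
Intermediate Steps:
$V = \frac{1}{3} \approx 0.33333$
$y{\left(r \right)} = \frac{\frac{1}{3} + r}{2 r^{2}}$ ($y{\left(r \right)} = \frac{\left(r + \frac{1}{3}\right) \frac{1}{r + r}}{r} = \frac{\left(\frac{1}{3} + r\right) \frac{1}{2 r}}{r} = \frac{\frac{1}{2} \frac{1}{r} \left(\frac{1}{3} + r\right)}{r} = \frac{\frac{1}{3} + r}{2 r^{2}}$)
$\left(y{\left(-2 \right)} - 19\right) \left(9 - 11\right) = \left(\frac{1 + 3 \left(-2\right)}{6 \cdot 4} - 19\right) \left(9 - 11\right) = \left(\frac{1}{6} \cdot \frac{1}{4} \left(1 - 6\right) - 19\right) \left(9 - 11\right) = \left(\frac{1}{6} \cdot \frac{1}{4} \left(-5\right) - 19\right) \left(-2\right) = \left(- \frac{5}{24} - 19\right) \left(-2\right) = \left(- \frac{461}{24}\right) \left(-2\right) = \frac{461}{12}$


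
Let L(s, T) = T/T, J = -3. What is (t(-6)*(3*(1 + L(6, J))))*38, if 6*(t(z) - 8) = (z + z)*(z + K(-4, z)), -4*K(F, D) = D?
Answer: 3876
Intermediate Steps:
K(F, D) = -D/4
L(s, T) = 1
t(z) = 8 + z²/4 (t(z) = 8 + ((z + z)*(z - z/4))/6 = 8 + ((2*z)*(3*z/4))/6 = 8 + (3*z²/2)/6 = 8 + z²/4)
(t(-6)*(3*(1 + L(6, J))))*38 = ((8 + (¼)*(-6)²)*(3*(1 + 1)))*38 = ((8 + (¼)*36)*(3*2))*38 = ((8 + 9)*6)*38 = (17*6)*38 = 102*38 = 3876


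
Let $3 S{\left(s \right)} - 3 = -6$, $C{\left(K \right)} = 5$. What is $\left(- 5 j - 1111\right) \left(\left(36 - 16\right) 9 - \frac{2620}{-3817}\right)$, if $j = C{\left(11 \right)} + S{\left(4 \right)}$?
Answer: $- \frac{780028080}{3817} \approx -2.0436 \cdot 10^{5}$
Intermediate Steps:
$S{\left(s \right)} = -1$ ($S{\left(s \right)} = 1 + \frac{1}{3} \left(-6\right) = 1 - 2 = -1$)
$j = 4$ ($j = 5 - 1 = 4$)
$\left(- 5 j - 1111\right) \left(\left(36 - 16\right) 9 - \frac{2620}{-3817}\right) = \left(\left(-5\right) 4 - 1111\right) \left(\left(36 - 16\right) 9 - \frac{2620}{-3817}\right) = \left(-20 - 1111\right) \left(20 \cdot 9 - - \frac{2620}{3817}\right) = - 1131 \left(180 + \frac{2620}{3817}\right) = \left(-1131\right) \frac{689680}{3817} = - \frac{780028080}{3817}$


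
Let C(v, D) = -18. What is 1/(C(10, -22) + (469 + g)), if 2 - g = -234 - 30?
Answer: 1/717 ≈ 0.0013947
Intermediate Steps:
g = 266 (g = 2 - (-234 - 30) = 2 - 1*(-264) = 2 + 264 = 266)
1/(C(10, -22) + (469 + g)) = 1/(-18 + (469 + 266)) = 1/(-18 + 735) = 1/717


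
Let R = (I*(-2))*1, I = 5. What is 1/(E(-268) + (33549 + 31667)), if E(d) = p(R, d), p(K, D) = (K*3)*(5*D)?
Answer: 1/105416 ≈ 9.4862e-6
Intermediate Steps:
R = -10 (R = (5*(-2))*1 = -10*1 = -10)
p(K, D) = 15*D*K (p(K, D) = (3*K)*(5*D) = 15*D*K)
E(d) = -150*d (E(d) = 15*d*(-10) = -150*d)
1/(E(-268) + (33549 + 31667)) = 1/(-150*(-268) + (33549 + 31667)) = 1/(40200 + 65216) = 1/105416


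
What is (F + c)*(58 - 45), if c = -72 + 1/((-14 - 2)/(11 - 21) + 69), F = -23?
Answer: -435890/353 ≈ -1234.8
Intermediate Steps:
c = -25411/353 (c = -72 + 1/(-16/(-10) + 69) = -72 + 1/(-16*(-⅒) + 69) = -72 + 1/(8/5 + 69) = -72 + 1/(353/5) = -72 + 5/353 = -25411/353 ≈ -71.986)
(F + c)*(58 - 45) = (-23 - 25411/353)*(58 - 45) = -33530/353*13 = -435890/353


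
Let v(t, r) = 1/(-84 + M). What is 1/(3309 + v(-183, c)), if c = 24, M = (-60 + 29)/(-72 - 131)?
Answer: 17021/56322286 ≈ 0.00030221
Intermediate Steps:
M = 31/203 (M = -31/(-203) = -31*(-1/203) = 31/203 ≈ 0.15271)
v(t, r) = -203/17021 (v(t, r) = 1/(-84 + 31/203) = 1/(-17021/203) = -203/17021)
1/(3309 + v(-183, c)) = 1/(3309 - 203/17021) = 1/(56322286/17021) = 17021/56322286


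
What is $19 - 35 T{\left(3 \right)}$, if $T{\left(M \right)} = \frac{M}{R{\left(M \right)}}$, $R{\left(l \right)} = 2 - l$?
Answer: $124$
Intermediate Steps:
$T{\left(M \right)} = \frac{M}{2 - M}$
$19 - 35 T{\left(3 \right)} = 19 - 35 \left(\left(-1\right) 3 \frac{1}{-2 + 3}\right) = 19 - 35 \left(\left(-1\right) 3 \cdot 1^{-1}\right) = 19 - 35 \left(\left(-1\right) 3 \cdot 1\right) = 19 - -105 = 19 + 105 = 124$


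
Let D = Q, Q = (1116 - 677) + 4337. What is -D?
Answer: -4776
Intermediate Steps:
Q = 4776 (Q = 439 + 4337 = 4776)
D = 4776
-D = -1*4776 = -4776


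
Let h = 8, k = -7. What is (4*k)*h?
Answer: -224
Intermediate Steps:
(4*k)*h = (4*(-7))*8 = -28*8 = -224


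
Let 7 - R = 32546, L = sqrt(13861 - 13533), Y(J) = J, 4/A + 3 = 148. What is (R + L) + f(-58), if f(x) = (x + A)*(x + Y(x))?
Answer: -129071/5 + 2*sqrt(82) ≈ -25796.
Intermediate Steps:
A = 4/145 (A = 4/(-3 + 148) = 4/145 ≈ 0.027586)
L = 2*sqrt(82) (L = sqrt(328) = 2*sqrt(82) ≈ 18.111)
R = -32539 (R = 7 - 1*32546 = 7 - 32546 = -32539)
f(x) = 2*x*(4/145 + x) (f(x) = (x + 4/145)*(x + x) = (4/145 + x)*(2*x) = 2*x*(4/145 + x))
(R + L) + f(-58) = (-32539 + 2*sqrt(82)) + (2/145)*(-58)*(4 + 145*(-58)) = (-32539 + 2*sqrt(82)) + (2/145)*(-58)*(4 - 8410) = (-32539 + 2*sqrt(82)) + (2/145)*(-58)*(-8406) = (-32539 + 2*sqrt(82)) + 33624/5 = -129071/5 + 2*sqrt(82)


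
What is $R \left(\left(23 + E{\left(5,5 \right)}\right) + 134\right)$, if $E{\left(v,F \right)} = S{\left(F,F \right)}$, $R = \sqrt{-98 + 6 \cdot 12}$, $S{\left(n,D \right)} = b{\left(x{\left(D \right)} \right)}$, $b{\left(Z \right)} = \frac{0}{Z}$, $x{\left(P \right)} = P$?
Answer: $157 i \sqrt{26} \approx 800.55 i$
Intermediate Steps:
$b{\left(Z \right)} = 0$
$S{\left(n,D \right)} = 0$
$R = i \sqrt{26}$ ($R = \sqrt{-98 + 72} = \sqrt{-26} = i \sqrt{26} \approx 5.099 i$)
$E{\left(v,F \right)} = 0$
$R \left(\left(23 + E{\left(5,5 \right)}\right) + 134\right) = i \sqrt{26} \left(\left(23 + 0\right) + 134\right) = i \sqrt{26} \left(23 + 134\right) = i \sqrt{26} \cdot 157 = 157 i \sqrt{26}$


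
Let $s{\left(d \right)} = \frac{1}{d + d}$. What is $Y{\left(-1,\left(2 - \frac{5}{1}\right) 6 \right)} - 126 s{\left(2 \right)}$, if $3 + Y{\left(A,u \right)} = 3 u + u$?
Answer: $- \frac{213}{2} \approx -106.5$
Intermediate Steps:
$s{\left(d \right)} = \frac{1}{2 d}$
$Y{\left(A,u \right)} = -3 + 4 u$ ($Y{\left(A,u \right)} = -3 + \left(3 u + u\right) = -3 + 4 u$)
$Y{\left(-1,\left(2 - \frac{5}{1}\right) 6 \right)} - 126 s{\left(2 \right)} = \left(-3 + 4 \left(2 - \frac{5}{1}\right) 6\right) - 126 \frac{1}{2 \cdot 2} = \left(-3 + 4 \left(2 - 5\right) 6\right) - 126 \cdot \frac{1}{2} \cdot \frac{1}{2} = \left(-3 + 4 \left(2 - 5\right) 6\right) - \frac{63}{2} = \left(-3 + 4 \left(\left(-3\right) 6\right)\right) - \frac{63}{2} = \left(-3 + 4 \left(-18\right)\right) - \frac{63}{2} = \left(-3 - 72\right) - \frac{63}{2} = -75 - \frac{63}{2} = - \frac{213}{2}$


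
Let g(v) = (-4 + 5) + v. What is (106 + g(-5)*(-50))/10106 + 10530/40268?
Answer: 29684547/101737102 ≈ 0.29178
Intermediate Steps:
g(v) = 1 + v
(106 + g(-5)*(-50))/10106 + 10530/40268 = (106 + (1 - 5)*(-50))/10106 + 10530/40268 = (106 - 4*(-50))*(1/10106) + 10530*(1/40268) = (106 + 200)*(1/10106) + 5265/20134 = 306*(1/10106) + 5265/20134 = 153/5053 + 5265/20134 = 29684547/101737102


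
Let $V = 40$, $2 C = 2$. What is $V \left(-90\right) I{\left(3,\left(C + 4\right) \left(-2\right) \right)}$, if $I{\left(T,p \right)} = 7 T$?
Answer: $-75600$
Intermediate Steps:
$C = 1$ ($C = \frac{1}{2} \cdot 2 = 1$)
$V \left(-90\right) I{\left(3,\left(C + 4\right) \left(-2\right) \right)} = 40 \left(-90\right) 7 \cdot 3 = \left(-3600\right) 21 = -75600$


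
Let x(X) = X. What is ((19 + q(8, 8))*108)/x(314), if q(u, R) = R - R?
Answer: 1026/157 ≈ 6.5350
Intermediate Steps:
q(u, R) = 0
((19 + q(8, 8))*108)/x(314) = ((19 + 0)*108)/314 = (19*108)*(1/314) = 2052*(1/314) = 1026/157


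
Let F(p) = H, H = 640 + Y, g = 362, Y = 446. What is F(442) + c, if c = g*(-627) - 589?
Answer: -226477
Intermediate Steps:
H = 1086 (H = 640 + 446 = 1086)
F(p) = 1086
c = -227563 (c = 362*(-627) - 589 = -226974 - 589 = -227563)
F(442) + c = 1086 - 227563 = -226477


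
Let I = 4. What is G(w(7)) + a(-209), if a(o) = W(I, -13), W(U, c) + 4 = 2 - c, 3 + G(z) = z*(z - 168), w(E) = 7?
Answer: -1119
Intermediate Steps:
G(z) = -3 + z*(-168 + z) (G(z) = -3 + z*(z - 168) = -3 + z*(-168 + z))
W(U, c) = -2 - c (W(U, c) = -4 + (2 - c) = -2 - c)
a(o) = 11 (a(o) = -2 - 1*(-13) = -2 + 13 = 11)
G(w(7)) + a(-209) = (-3 + 7**2 - 168*7) + 11 = (-3 + 49 - 1176) + 11 = -1130 + 11 = -1119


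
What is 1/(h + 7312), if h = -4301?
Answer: 1/3011 ≈ 0.00033212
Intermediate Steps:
1/(h + 7312) = 1/(-4301 + 7312) = 1/3011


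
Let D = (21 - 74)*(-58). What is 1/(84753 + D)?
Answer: 1/87827 ≈ 1.1386e-5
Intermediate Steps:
D = 3074 (D = -53*(-58) = 3074)
1/(84753 + D) = 1/(84753 + 3074) = 1/87827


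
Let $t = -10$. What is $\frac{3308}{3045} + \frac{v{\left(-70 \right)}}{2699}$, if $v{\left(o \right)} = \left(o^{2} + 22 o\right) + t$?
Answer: $\frac{19129042}{8218455} \approx 2.3276$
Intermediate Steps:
$v{\left(o \right)} = -10 + o^{2} + 22 o$ ($v{\left(o \right)} = \left(o^{2} + 22 o\right) - 10 = -10 + o^{2} + 22 o$)
$\frac{3308}{3045} + \frac{v{\left(-70 \right)}}{2699} = \frac{3308}{3045} + \frac{-10 + \left(-70\right)^{2} + 22 \left(-70\right)}{2699} = 3308 \cdot \frac{1}{3045} + \left(-10 + 4900 - 1540\right) \frac{1}{2699} = \frac{3308}{3045} + 3350 \cdot \frac{1}{2699} = \frac{3308}{3045} + \frac{3350}{2699} = \frac{19129042}{8218455}$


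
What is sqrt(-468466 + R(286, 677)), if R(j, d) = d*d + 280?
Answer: I*sqrt(9857) ≈ 99.282*I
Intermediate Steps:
R(j, d) = 280 + d**2 (R(j, d) = d**2 + 280 = 280 + d**2)
sqrt(-468466 + R(286, 677)) = sqrt(-468466 + (280 + 677**2)) = sqrt(-468466 + (280 + 458329)) = sqrt(-468466 + 458609) = sqrt(-9857) = I*sqrt(9857)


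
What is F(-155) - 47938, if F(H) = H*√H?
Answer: -47938 - 155*I*√155 ≈ -47938.0 - 1929.7*I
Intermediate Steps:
F(H) = H^(3/2)
F(-155) - 47938 = (-155)^(3/2) - 47938 = -155*I*√155 - 47938 = -47938 - 155*I*√155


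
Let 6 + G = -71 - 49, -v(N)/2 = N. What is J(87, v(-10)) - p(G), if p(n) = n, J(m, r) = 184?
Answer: 310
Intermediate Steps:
v(N) = -2*N
G = -126 (G = -6 + (-71 - 49) = -6 - 120 = -126)
J(87, v(-10)) - p(G) = 184 - 1*(-126) = 184 + 126 = 310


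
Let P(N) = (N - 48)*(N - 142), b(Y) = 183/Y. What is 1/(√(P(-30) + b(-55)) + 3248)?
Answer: 178640/579485023 - √40573335/579485023 ≈ 0.00029728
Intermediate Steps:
P(N) = (-142 + N)*(-48 + N) (P(N) = (-48 + N)*(-142 + N) = (-142 + N)*(-48 + N))
1/(√(P(-30) + b(-55)) + 3248) = 1/(√((6816 + (-30)² - 190*(-30)) + 183/(-55)) + 3248) = 1/(√((6816 + 900 + 5700) + 183*(-1/55)) + 3248) = 1/(√(13416 - 183/55) + 3248) = 1/(√(737697/55) + 3248) = 1/(√40573335/55 + 3248) = 1/(3248 + √40573335/55)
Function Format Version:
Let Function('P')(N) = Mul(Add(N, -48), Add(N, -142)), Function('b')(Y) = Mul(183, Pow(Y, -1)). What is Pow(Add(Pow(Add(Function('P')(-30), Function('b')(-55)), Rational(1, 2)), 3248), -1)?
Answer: Add(Rational(178640, 579485023), Mul(Rational(-1, 579485023), Pow(40573335, Rational(1, 2)))) ≈ 0.00029728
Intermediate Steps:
Function('P')(N) = Mul(Add(-142, N), Add(-48, N)) (Function('P')(N) = Mul(Add(-48, N), Add(-142, N)) = Mul(Add(-142, N), Add(-48, N)))
Pow(Add(Pow(Add(Function('P')(-30), Function('b')(-55)), Rational(1, 2)), 3248), -1) = Pow(Add(Pow(Add(Add(6816, Pow(-30, 2), Mul(-190, -30)), Mul(183, Pow(-55, -1))), Rational(1, 2)), 3248), -1) = Pow(Add(Pow(Add(Add(6816, 900, 5700), Mul(183, Rational(-1, 55))), Rational(1, 2)), 3248), -1) = Pow(Add(Pow(Add(13416, Rational(-183, 55)), Rational(1, 2)), 3248), -1) = Pow(Add(Pow(Rational(737697, 55), Rational(1, 2)), 3248), -1) = Pow(Add(Mul(Rational(1, 55), Pow(40573335, Rational(1, 2))), 3248), -1) = Pow(Add(3248, Mul(Rational(1, 55), Pow(40573335, Rational(1, 2)))), -1)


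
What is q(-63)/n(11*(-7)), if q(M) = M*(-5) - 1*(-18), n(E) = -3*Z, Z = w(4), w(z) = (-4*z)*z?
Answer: 111/64 ≈ 1.7344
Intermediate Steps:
w(z) = -4*z**2
Z = -64 (Z = -4*4**2 = -4*16 = -64)
n(E) = 192 (n(E) = -3*(-64) = 192)
q(M) = 18 - 5*M (q(M) = -5*M + 18 = 18 - 5*M)
q(-63)/n(11*(-7)) = (18 - 5*(-63))/192 = (18 + 315)*(1/192) = 333*(1/192) = 111/64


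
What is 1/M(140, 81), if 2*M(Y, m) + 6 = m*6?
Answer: 1/240 ≈ 0.0041667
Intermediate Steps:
M(Y, m) = -3 + 3*m (M(Y, m) = -3 + (m*6)/2 = -3 + (6*m)/2 = -3 + 3*m)
1/M(140, 81) = 1/(-3 + 3*81) = 1/(-3 + 243) = 1/240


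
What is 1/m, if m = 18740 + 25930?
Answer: 1/44670 ≈ 2.2386e-5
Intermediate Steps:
m = 44670
1/m = 1/44670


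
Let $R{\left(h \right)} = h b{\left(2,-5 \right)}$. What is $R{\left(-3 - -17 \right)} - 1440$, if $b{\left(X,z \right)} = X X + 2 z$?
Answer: $-1524$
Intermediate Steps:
$b{\left(X,z \right)} = X^{2} + 2 z$
$R{\left(h \right)} = - 6 h$ ($R{\left(h \right)} = h \left(2^{2} + 2 \left(-5\right)\right) = h \left(4 - 10\right) = h \left(-6\right) = - 6 h$)
$R{\left(-3 - -17 \right)} - 1440 = - 6 \left(-3 - -17\right) - 1440 = - 6 \left(-3 + 17\right) - 1440 = \left(-6\right) 14 - 1440 = -84 - 1440 = -1524$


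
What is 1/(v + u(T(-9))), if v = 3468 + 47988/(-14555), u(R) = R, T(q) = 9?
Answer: 14555/50559747 ≈ 0.00028788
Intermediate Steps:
v = 50428752/14555 (v = 3468 + 47988*(-1/14555) = 3468 - 47988/14555 = 50428752/14555 ≈ 3464.7)
1/(v + u(T(-9))) = 1/(50428752/14555 + 9) = 1/(50559747/14555) = 14555/50559747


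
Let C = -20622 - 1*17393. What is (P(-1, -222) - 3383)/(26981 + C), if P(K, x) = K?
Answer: 188/613 ≈ 0.30669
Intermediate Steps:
C = -38015 (C = -20622 - 17393 = -38015)
(P(-1, -222) - 3383)/(26981 + C) = (-1 - 3383)/(26981 - 38015) = -3384/(-11034) = -3384*(-1/11034) = 188/613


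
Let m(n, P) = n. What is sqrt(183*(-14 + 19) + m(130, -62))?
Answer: sqrt(1045) ≈ 32.326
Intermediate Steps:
sqrt(183*(-14 + 19) + m(130, -62)) = sqrt(183*(-14 + 19) + 130) = sqrt(183*5 + 130) = sqrt(915 + 130) = sqrt(1045)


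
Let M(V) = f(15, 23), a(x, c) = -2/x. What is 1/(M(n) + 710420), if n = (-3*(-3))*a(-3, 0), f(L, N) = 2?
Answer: 1/710422 ≈ 1.4076e-6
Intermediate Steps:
n = 6 (n = (-3*(-3))*(-2/(-3)) = 9*(-2*(-⅓)) = 9*(⅔) = 6)
M(V) = 2
1/(M(n) + 710420) = 1/(2 + 710420) = 1/710422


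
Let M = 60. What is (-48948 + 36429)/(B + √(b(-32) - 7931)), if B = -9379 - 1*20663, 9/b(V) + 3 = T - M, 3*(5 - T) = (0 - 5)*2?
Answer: 61679710872/148014870007 + 25038*I*√53329151/148014870007 ≈ 0.41671 + 0.0012353*I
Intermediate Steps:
T = 25/3 (T = 5 - (0 - 5)*2/3 = 5 - (-5)*2/3 = 5 - ⅓*(-10) = 5 + 10/3 = 25/3 ≈ 8.3333)
b(V) = -27/164 (b(V) = 9/(-3 + (25/3 - 1*60)) = 9/(-3 + (25/3 - 60)) = 9/(-3 - 155/3) = 9/(-164/3) = 9*(-3/164) = -27/164)
B = -30042 (B = -9379 - 20663 = -30042)
(-48948 + 36429)/(B + √(b(-32) - 7931)) = (-48948 + 36429)/(-30042 + √(-27/164 - 7931)) = -12519/(-30042 + √(-1300711/164)) = -12519/(-30042 + I*√53329151/82)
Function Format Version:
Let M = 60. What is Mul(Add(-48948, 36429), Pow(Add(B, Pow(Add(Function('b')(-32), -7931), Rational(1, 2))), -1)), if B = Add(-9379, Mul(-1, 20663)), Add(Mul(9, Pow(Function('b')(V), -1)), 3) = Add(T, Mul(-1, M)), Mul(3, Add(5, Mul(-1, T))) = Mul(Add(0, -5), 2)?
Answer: Add(Rational(61679710872, 148014870007), Mul(Rational(25038, 148014870007), I, Pow(53329151, Rational(1, 2)))) ≈ Add(0.41671, Mul(0.0012353, I))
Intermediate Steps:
T = Rational(25, 3) (T = Add(5, Mul(Rational(-1, 3), Mul(Add(0, -5), 2))) = Add(5, Mul(Rational(-1, 3), Mul(-5, 2))) = Add(5, Mul(Rational(-1, 3), -10)) = Add(5, Rational(10, 3)) = Rational(25, 3) ≈ 8.3333)
Function('b')(V) = Rational(-27, 164) (Function('b')(V) = Mul(9, Pow(Add(-3, Add(Rational(25, 3), Mul(-1, 60))), -1)) = Mul(9, Pow(Add(-3, Add(Rational(25, 3), -60)), -1)) = Mul(9, Pow(Add(-3, Rational(-155, 3)), -1)) = Mul(9, Pow(Rational(-164, 3), -1)) = Mul(9, Rational(-3, 164)) = Rational(-27, 164))
B = -30042 (B = Add(-9379, -20663) = -30042)
Mul(Add(-48948, 36429), Pow(Add(B, Pow(Add(Function('b')(-32), -7931), Rational(1, 2))), -1)) = Mul(Add(-48948, 36429), Pow(Add(-30042, Pow(Add(Rational(-27, 164), -7931), Rational(1, 2))), -1)) = Mul(-12519, Pow(Add(-30042, Pow(Rational(-1300711, 164), Rational(1, 2))), -1)) = Mul(-12519, Pow(Add(-30042, Mul(Rational(1, 82), I, Pow(53329151, Rational(1, 2)))), -1))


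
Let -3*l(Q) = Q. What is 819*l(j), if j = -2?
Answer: 546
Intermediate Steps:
l(Q) = -Q/3
819*l(j) = 819*(-1/3*(-2)) = 819*(2/3) = 546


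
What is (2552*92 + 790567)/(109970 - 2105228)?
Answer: -1025351/1995258 ≈ -0.51389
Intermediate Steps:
(2552*92 + 790567)/(109970 - 2105228) = (234784 + 790567)/(-1995258) = 1025351*(-1/1995258) = -1025351/1995258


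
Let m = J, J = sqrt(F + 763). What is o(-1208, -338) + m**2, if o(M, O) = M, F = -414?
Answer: -859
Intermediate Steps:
J = sqrt(349) (J = sqrt(-414 + 763) = sqrt(349) ≈ 18.682)
m = sqrt(349) ≈ 18.682
o(-1208, -338) + m**2 = -1208 + (sqrt(349))**2 = -1208 + 349 = -859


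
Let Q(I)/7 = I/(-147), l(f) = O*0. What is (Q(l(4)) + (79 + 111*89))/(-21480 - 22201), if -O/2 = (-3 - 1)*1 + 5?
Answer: -9958/43681 ≈ -0.22797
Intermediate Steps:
O = -2 (O = -2*((-3 - 1)*1 + 5) = -2*(-4*1 + 5) = -2*(-4 + 5) = -2*1 = -2)
l(f) = 0 (l(f) = -2*0 = 0)
Q(I) = -I/21 (Q(I) = 7*(I/(-147)) = 7*(I*(-1/147)) = 7*(-I/147) = -I/21)
(Q(l(4)) + (79 + 111*89))/(-21480 - 22201) = (-1/21*0 + (79 + 111*89))/(-21480 - 22201) = (0 + (79 + 9879))/(-43681) = (0 + 9958)*(-1/43681) = 9958*(-1/43681) = -9958/43681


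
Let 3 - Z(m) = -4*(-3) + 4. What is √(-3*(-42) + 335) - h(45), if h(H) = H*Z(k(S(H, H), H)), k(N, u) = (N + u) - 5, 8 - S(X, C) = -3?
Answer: 585 + √461 ≈ 606.47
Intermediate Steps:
S(X, C) = 11 (S(X, C) = 8 - 1*(-3) = 8 + 3 = 11)
k(N, u) = -5 + N + u
Z(m) = -13 (Z(m) = 3 - (-4*(-3) + 4) = 3 - (12 + 4) = 3 - 1*16 = 3 - 16 = -13)
h(H) = -13*H (h(H) = H*(-13) = -13*H)
√(-3*(-42) + 335) - h(45) = √(-3*(-42) + 335) - (-13)*45 = √(126 + 335) - 1*(-585) = √461 + 585 = 585 + √461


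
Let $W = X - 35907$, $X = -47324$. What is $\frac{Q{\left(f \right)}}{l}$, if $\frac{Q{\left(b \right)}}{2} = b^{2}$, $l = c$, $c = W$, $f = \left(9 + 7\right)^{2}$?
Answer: $- \frac{131072}{83231} \approx -1.5748$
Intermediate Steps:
$f = 256$ ($f = 16^{2} = 256$)
$W = -83231$ ($W = -47324 - 35907 = -83231$)
$c = -83231$
$l = -83231$
$Q{\left(b \right)} = 2 b^{2}$
$\frac{Q{\left(f \right)}}{l} = \frac{2 \cdot 256^{2}}{-83231} = 2 \cdot 65536 \left(- \frac{1}{83231}\right) = 131072 \left(- \frac{1}{83231}\right) = - \frac{131072}{83231}$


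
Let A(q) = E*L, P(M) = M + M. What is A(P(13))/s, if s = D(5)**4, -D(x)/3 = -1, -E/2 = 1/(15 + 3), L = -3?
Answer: 1/243 ≈ 0.0041152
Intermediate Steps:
P(M) = 2*M
E = -1/9 (E = -2/(15 + 3) = -2/18 = -2*1/18 = -1/9 ≈ -0.11111)
D(x) = 3 (D(x) = -3*(-1) = 3)
A(q) = 1/3 (A(q) = -1/9*(-3) = 1/3)
s = 81 (s = 3**4 = 81)
A(P(13))/s = (1/3)/81 = (1/3)*(1/81) = 1/243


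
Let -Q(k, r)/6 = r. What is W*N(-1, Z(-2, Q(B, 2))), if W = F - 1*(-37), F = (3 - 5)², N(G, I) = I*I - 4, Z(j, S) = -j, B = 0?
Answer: 0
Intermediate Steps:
Q(k, r) = -6*r
N(G, I) = -4 + I² (N(G, I) = I² - 4 = -4 + I²)
F = 4 (F = (-2)² = 4)
W = 41 (W = 4 - 1*(-37) = 4 + 37 = 41)
W*N(-1, Z(-2, Q(B, 2))) = 41*(-4 + (-1*(-2))²) = 41*(-4 + 2²) = 41*(-4 + 4) = 41*0 = 0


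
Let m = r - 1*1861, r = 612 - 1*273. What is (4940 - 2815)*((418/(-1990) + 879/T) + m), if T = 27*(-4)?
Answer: -23297267075/7164 ≈ -3.2520e+6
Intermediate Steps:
T = -108
r = 339 (r = 612 - 273 = 339)
m = -1522 (m = 339 - 1*1861 = 339 - 1861 = -1522)
(4940 - 2815)*((418/(-1990) + 879/T) + m) = (4940 - 2815)*((418/(-1990) + 879/(-108)) - 1522) = 2125*((418*(-1/1990) + 879*(-1/108)) - 1522) = 2125*((-209/995 - 293/36) - 1522) = 2125*(-299059/35820 - 1522) = 2125*(-54817099/35820) = -23297267075/7164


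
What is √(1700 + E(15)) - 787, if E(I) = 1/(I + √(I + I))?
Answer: -787 + √(25501 + 1700*√30)/√(15 + √30) ≈ -745.77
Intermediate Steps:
E(I) = 1/(I + √2*√I) (E(I) = 1/(I + √(2*I)) = 1/(I + √2*√I))
√(1700 + E(15)) - 787 = √(1700 + 1/(15 + √2*√15)) - 787 = √(1700 + 1/(15 + √30)) - 787 = -787 + √(1700 + 1/(15 + √30))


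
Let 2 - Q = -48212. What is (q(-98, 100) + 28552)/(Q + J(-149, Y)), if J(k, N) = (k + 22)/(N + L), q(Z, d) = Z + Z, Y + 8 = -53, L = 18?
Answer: 1219308/2073329 ≈ 0.58809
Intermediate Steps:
Q = 48214 (Q = 2 - 1*(-48212) = 2 + 48212 = 48214)
Y = -61 (Y = -8 - 53 = -61)
q(Z, d) = 2*Z
J(k, N) = (22 + k)/(18 + N) (J(k, N) = (k + 22)/(N + 18) = (22 + k)/(18 + N))
(q(-98, 100) + 28552)/(Q + J(-149, Y)) = (2*(-98) + 28552)/(48214 + (22 - 149)/(18 - 61)) = (-196 + 28552)/(48214 - 127/(-43)) = 28356/(48214 - 1/43*(-127)) = 28356/(48214 + 127/43) = 28356/(2073329/43) = 28356*(43/2073329) = 1219308/2073329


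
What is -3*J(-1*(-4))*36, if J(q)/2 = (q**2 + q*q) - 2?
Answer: -6480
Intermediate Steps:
J(q) = -4 + 4*q**2 (J(q) = 2*((q**2 + q*q) - 2) = 2*((q**2 + q**2) - 2) = 2*(2*q**2 - 2) = 2*(-2 + 2*q**2) = -4 + 4*q**2)
-3*J(-1*(-4))*36 = -3*(-4 + 4*(-1*(-4))**2)*36 = -3*(-4 + 4*4**2)*36 = -3*(-4 + 4*16)*36 = -3*(-4 + 64)*36 = -3*60*36 = -180*36 = -6480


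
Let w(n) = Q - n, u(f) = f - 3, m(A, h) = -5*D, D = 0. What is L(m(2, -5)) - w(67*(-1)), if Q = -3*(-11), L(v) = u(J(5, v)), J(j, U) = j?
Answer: -98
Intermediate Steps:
m(A, h) = 0 (m(A, h) = -5*0 = 0)
u(f) = -3 + f
L(v) = 2 (L(v) = -3 + 5 = 2)
Q = 33
w(n) = 33 - n
L(m(2, -5)) - w(67*(-1)) = 2 - (33 - 67*(-1)) = 2 - (33 - 1*(-67)) = 2 - (33 + 67) = 2 - 1*100 = 2 - 100 = -98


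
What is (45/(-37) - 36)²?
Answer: 1896129/1369 ≈ 1385.0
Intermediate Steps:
(45/(-37) - 36)² = (45*(-1/37) - 36)² = (-45/37 - 36)² = (-1377/37)² = 1896129/1369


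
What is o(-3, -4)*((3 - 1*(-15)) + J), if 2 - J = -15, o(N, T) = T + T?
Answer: -280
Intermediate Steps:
o(N, T) = 2*T
J = 17 (J = 2 - 1*(-15) = 2 + 15 = 17)
o(-3, -4)*((3 - 1*(-15)) + J) = (2*(-4))*((3 - 1*(-15)) + 17) = -8*((3 + 15) + 17) = -8*(18 + 17) = -8*35 = -280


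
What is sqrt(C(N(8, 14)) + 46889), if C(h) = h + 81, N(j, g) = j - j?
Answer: sqrt(46970) ≈ 216.73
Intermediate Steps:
N(j, g) = 0
C(h) = 81 + h
sqrt(C(N(8, 14)) + 46889) = sqrt((81 + 0) + 46889) = sqrt(81 + 46889) = sqrt(46970)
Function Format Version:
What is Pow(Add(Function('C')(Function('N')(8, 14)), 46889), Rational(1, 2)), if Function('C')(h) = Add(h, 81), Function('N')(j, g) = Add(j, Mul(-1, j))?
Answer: Pow(46970, Rational(1, 2)) ≈ 216.73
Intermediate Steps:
Function('N')(j, g) = 0
Function('C')(h) = Add(81, h)
Pow(Add(Function('C')(Function('N')(8, 14)), 46889), Rational(1, 2)) = Pow(Add(Add(81, 0), 46889), Rational(1, 2)) = Pow(Add(81, 46889), Rational(1, 2)) = Pow(46970, Rational(1, 2))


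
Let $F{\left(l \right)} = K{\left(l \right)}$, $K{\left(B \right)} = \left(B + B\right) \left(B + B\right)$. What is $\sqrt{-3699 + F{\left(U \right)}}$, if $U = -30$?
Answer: $3 i \sqrt{11} \approx 9.9499 i$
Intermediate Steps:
$K{\left(B \right)} = 4 B^{2}$ ($K{\left(B \right)} = 2 B 2 B = 4 B^{2}$)
$F{\left(l \right)} = 4 l^{2}$
$\sqrt{-3699 + F{\left(U \right)}} = \sqrt{-3699 + 4 \left(-30\right)^{2}} = \sqrt{-3699 + 4 \cdot 900} = \sqrt{-3699 + 3600} = \sqrt{-99} = 3 i \sqrt{11}$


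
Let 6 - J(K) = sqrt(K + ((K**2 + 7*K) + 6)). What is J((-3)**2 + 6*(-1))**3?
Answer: (6 - sqrt(39))**3 ≈ -0.014706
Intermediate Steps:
J(K) = 6 - sqrt(6 + K**2 + 8*K) (J(K) = 6 - sqrt(K + ((K**2 + 7*K) + 6)) = 6 - sqrt(K + (6 + K**2 + 7*K)) = 6 - sqrt(6 + K**2 + 8*K))
J((-3)**2 + 6*(-1))**3 = (6 - sqrt(6 + ((-3)**2 + 6*(-1))**2 + 8*((-3)**2 + 6*(-1))))**3 = (6 - sqrt(6 + (9 - 6)**2 + 8*(9 - 6)))**3 = (6 - sqrt(6 + 3**2 + 8*3))**3 = (6 - sqrt(6 + 9 + 24))**3 = (6 - sqrt(39))**3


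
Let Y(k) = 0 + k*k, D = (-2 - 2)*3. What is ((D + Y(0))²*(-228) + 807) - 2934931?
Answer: -2966956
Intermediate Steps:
D = -12 (D = -4*3 = -12)
Y(k) = k² (Y(k) = 0 + k² = k²)
((D + Y(0))²*(-228) + 807) - 2934931 = ((-12 + 0²)²*(-228) + 807) - 2934931 = ((-12 + 0)²*(-228) + 807) - 2934931 = ((-12)²*(-228) + 807) - 2934931 = (144*(-228) + 807) - 2934931 = (-32832 + 807) - 2934931 = -32025 - 2934931 = -2966956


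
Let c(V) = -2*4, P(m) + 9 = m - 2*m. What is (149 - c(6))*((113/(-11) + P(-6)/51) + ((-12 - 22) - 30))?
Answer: -2182300/187 ≈ -11670.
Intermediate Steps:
P(m) = -9 - m (P(m) = -9 + (m - 2*m) = -9 - m)
c(V) = -8
(149 - c(6))*((113/(-11) + P(-6)/51) + ((-12 - 22) - 30)) = (149 - 1*(-8))*((113/(-11) + (-9 - 1*(-6))/51) + ((-12 - 22) - 30)) = (149 + 8)*((113*(-1/11) + (-9 + 6)*(1/51)) + (-34 - 30)) = 157*((-113/11 - 3*1/51) - 64) = 157*((-113/11 - 1/17) - 64) = 157*(-1932/187 - 64) = 157*(-13900/187) = -2182300/187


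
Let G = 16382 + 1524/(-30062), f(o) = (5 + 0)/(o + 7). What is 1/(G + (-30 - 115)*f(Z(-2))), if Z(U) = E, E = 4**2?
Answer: 345713/5652555365 ≈ 6.1160e-5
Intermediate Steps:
E = 16
Z(U) = 16
f(o) = 5/(7 + o)
G = 246237080/15031 (G = 16382 + 1524*(-1/30062) = 16382 - 762/15031 = 246237080/15031 ≈ 16382.)
1/(G + (-30 - 115)*f(Z(-2))) = 1/(246237080/15031 + (-30 - 115)*(5/(7 + 16))) = 1/(246237080/15031 - 725/23) = 1/(5652555365/345713) = 345713/5652555365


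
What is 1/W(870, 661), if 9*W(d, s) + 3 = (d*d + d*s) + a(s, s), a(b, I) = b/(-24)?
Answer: 216/31966547 ≈ 6.7571e-6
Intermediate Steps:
a(b, I) = -b/24 (a(b, I) = b*(-1/24) = -b/24)
W(d, s) = -⅓ - s/216 + d²/9 + d*s/9 (W(d, s) = -⅓ + ((d*d + d*s) - s/24)/9 = -⅓ + ((d² + d*s) - s/24)/9 = -⅓ + (d² - s/24 + d*s)/9 = -⅓ + (-s/216 + d²/9 + d*s/9) = -⅓ - s/216 + d²/9 + d*s/9)
1/W(870, 661) = 1/(-⅓ - 1/216*661 + (⅑)*870² + (⅑)*870*661) = 1/(-⅓ - 661/216 + (⅑)*756900 + 191690/3) = 1/(-⅓ - 661/216 + 84100 + 191690/3) = 1/(31966547/216) = 216/31966547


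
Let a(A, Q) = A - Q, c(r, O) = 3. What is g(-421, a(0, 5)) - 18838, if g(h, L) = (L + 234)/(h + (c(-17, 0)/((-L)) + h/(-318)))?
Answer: -12552707488/666331 ≈ -18839.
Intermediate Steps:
g(h, L) = (234 + L)/(-3/L + 317*h/318) (g(h, L) = (L + 234)/(h + (3/((-L)) + h/(-318))) = (234 + L)/(h + (3*(-1/L) + h*(-1/318))) = (234 + L)/(h + (-3/L - h/318)) = (234 + L)/(-3/L + 317*h/318))
g(-421, a(0, 5)) - 18838 = 318*(0 - 1*5)*(234 + (0 - 1*5))/(-954 + 317*(0 - 1*5)*(-421)) - 18838 = 318*(0 - 5)*(234 + (0 - 5))/(-954 + 317*(0 - 5)*(-421)) - 18838 = 318*(-5)*(234 - 5)/(-954 + 317*(-5)*(-421)) - 18838 = 318*(-5)*229/(-954 + 667285) - 18838 = 318*(-5)*229/666331 - 18838 = 318*(-5)*(1/666331)*229 - 18838 = -364110/666331 - 18838 = -12552707488/666331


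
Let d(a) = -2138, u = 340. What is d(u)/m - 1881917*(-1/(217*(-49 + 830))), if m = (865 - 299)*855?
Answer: 14683125032/1322822655 ≈ 11.100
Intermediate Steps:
m = 483930 (m = 566*855 = 483930)
d(u)/m - 1881917*(-1/(217*(-49 + 830))) = -2138/483930 - 1881917*(-1/(217*(-49 + 830))) = -2138*1/483930 - 1881917/((-217*781)) = -1069/241965 - 1881917/(-169477) = -1069/241965 - 1881917*(-1/169477) = -1069/241965 + 60707/5467 = 14683125032/1322822655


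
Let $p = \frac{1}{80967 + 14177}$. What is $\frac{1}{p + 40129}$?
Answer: $\frac{95144}{3818033577} \approx 2.492 \cdot 10^{-5}$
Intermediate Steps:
$p = \frac{1}{95144} \approx 1.051 \cdot 10^{-5}$
$\frac{1}{p + 40129} = \frac{1}{\frac{1}{95144} + 40129} = \frac{1}{\frac{3818033577}{95144}} = \frac{95144}{3818033577}$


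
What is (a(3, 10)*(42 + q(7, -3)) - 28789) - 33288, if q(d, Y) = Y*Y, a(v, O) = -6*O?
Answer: -65137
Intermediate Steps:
q(d, Y) = Y²
(a(3, 10)*(42 + q(7, -3)) - 28789) - 33288 = ((-6*10)*(42 + (-3)²) - 28789) - 33288 = (-60*(42 + 9) - 28789) - 33288 = (-60*51 - 28789) - 33288 = (-3060 - 28789) - 33288 = -31849 - 33288 = -65137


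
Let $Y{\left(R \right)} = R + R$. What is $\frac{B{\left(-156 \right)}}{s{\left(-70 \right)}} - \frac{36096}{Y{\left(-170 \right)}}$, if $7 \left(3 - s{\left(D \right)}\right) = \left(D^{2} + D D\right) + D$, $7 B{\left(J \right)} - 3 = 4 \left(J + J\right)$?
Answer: $\frac{87719841}{825265} \approx 106.29$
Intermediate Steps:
$B{\left(J \right)} = \frac{3}{7} + \frac{8 J}{7}$ ($B{\left(J \right)} = \frac{3}{7} + \frac{4 \left(J + J\right)}{7} = \frac{3}{7} + \frac{4 \cdot 2 J}{7} = \frac{3}{7} + \frac{8 J}{7}$)
$s{\left(D \right)} = 3 - \frac{2 D^{2}}{7} - \frac{D}{7}$ ($s{\left(D \right)} = 3 - \frac{\left(D^{2} + D D\right) + D}{7} = 3 - \frac{\left(D^{2} + D^{2}\right) + D}{7} = 3 - \frac{2 D^{2} + D}{7} = 3 - \frac{D + 2 D^{2}}{7} = 3 - \left(\frac{D}{7} + \frac{2 D^{2}}{7}\right) = 3 - \frac{2 D^{2}}{7} - \frac{D}{7}$)
$Y{\left(R \right)} = 2 R$
$\frac{B{\left(-156 \right)}}{s{\left(-70 \right)}} - \frac{36096}{Y{\left(-170 \right)}} = \frac{\frac{3}{7} + \frac{8}{7} \left(-156\right)}{3 - \frac{2 \left(-70\right)^{2}}{7} - -10} - \frac{36096}{2 \left(-170\right)} = \frac{\frac{3}{7} - \frac{1248}{7}}{3 - 1400 + 10} - \frac{36096}{-340} = - \frac{1245}{7 \left(3 - 1400 + 10\right)} - - \frac{9024}{85} = - \frac{1245}{7 \left(-1387\right)} + \frac{9024}{85} = \left(- \frac{1245}{7}\right) \left(- \frac{1}{1387}\right) + \frac{9024}{85} = \frac{1245}{9709} + \frac{9024}{85} = \frac{87719841}{825265}$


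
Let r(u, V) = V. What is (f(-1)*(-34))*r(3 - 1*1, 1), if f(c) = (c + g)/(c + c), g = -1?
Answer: -34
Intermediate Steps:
f(c) = (-1 + c)/(2*c) (f(c) = (c - 1)/(c + c) = (-1 + c)/((2*c)) = (-1 + c)*(1/(2*c)) = (-1 + c)/(2*c))
(f(-1)*(-34))*r(3 - 1*1, 1) = (((½)*(-1 - 1)/(-1))*(-34))*1 = (((½)*(-1)*(-2))*(-34))*1 = (1*(-34))*1 = -34*1 = -34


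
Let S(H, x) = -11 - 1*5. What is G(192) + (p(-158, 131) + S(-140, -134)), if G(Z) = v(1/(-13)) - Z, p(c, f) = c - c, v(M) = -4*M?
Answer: -2700/13 ≈ -207.69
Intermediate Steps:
p(c, f) = 0
G(Z) = 4/13 - Z (G(Z) = -4/(-13) - Z = -4*(-1/13) - Z = 4/13 - Z)
S(H, x) = -16 (S(H, x) = -11 - 5 = -16)
G(192) + (p(-158, 131) + S(-140, -134)) = (4/13 - 1*192) + (0 - 16) = (4/13 - 192) - 16 = -2492/13 - 16 = -2700/13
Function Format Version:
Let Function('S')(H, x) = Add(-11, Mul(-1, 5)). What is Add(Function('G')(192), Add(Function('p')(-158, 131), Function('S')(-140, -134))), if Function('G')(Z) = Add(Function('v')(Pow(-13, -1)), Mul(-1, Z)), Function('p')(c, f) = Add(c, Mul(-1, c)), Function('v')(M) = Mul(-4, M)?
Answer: Rational(-2700, 13) ≈ -207.69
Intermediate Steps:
Function('p')(c, f) = 0
Function('G')(Z) = Add(Rational(4, 13), Mul(-1, Z)) (Function('G')(Z) = Add(Mul(-4, Pow(-13, -1)), Mul(-1, Z)) = Add(Mul(-4, Rational(-1, 13)), Mul(-1, Z)) = Add(Rational(4, 13), Mul(-1, Z)))
Function('S')(H, x) = -16 (Function('S')(H, x) = Add(-11, -5) = -16)
Add(Function('G')(192), Add(Function('p')(-158, 131), Function('S')(-140, -134))) = Add(Add(Rational(4, 13), Mul(-1, 192)), Add(0, -16)) = Add(Add(Rational(4, 13), -192), -16) = Add(Rational(-2492, 13), -16) = Rational(-2700, 13)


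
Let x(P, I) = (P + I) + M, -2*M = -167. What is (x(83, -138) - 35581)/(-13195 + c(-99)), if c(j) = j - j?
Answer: 14221/5278 ≈ 2.6944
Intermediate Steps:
M = 167/2 (M = -½*(-167) = 167/2 ≈ 83.500)
x(P, I) = 167/2 + I + P (x(P, I) = (P + I) + 167/2 = (I + P) + 167/2 = 167/2 + I + P)
c(j) = 0
(x(83, -138) - 35581)/(-13195 + c(-99)) = ((167/2 - 138 + 83) - 35581)/(-13195 + 0) = (57/2 - 35581)/(-13195) = -71105/2*(-1/13195) = 14221/5278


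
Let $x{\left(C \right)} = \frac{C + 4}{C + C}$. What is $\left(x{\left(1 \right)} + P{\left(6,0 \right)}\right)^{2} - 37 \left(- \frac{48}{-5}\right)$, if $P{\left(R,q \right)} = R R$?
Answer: $\frac{22541}{20} \approx 1127.1$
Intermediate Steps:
$x{\left(C \right)} = \frac{4 + C}{2 C}$
$P{\left(R,q \right)} = R^{2}$
$\left(x{\left(1 \right)} + P{\left(6,0 \right)}\right)^{2} - 37 \left(- \frac{48}{-5}\right) = \left(\frac{4 + 1}{2 \cdot 1} + 6^{2}\right)^{2} - 37 \left(- \frac{48}{-5}\right) = \left(\frac{1}{2} \cdot 1 \cdot 5 + 36\right)^{2} - 37 \left(\left(-48\right) \left(- \frac{1}{5}\right)\right) = \left(\frac{5}{2} + 36\right)^{2} - \frac{1776}{5} = \left(\frac{77}{2}\right)^{2} - \frac{1776}{5} = \frac{5929}{4} - \frac{1776}{5} = \frac{22541}{20}$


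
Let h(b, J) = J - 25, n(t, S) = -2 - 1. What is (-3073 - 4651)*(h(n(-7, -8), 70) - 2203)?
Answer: 16668392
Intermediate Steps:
n(t, S) = -3
h(b, J) = -25 + J
(-3073 - 4651)*(h(n(-7, -8), 70) - 2203) = (-3073 - 4651)*((-25 + 70) - 2203) = -7724*(45 - 2203) = -7724*(-2158) = 16668392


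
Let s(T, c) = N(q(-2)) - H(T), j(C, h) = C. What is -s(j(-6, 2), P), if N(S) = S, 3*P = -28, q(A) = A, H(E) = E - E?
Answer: 2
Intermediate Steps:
H(E) = 0
P = -28/3 (P = (1/3)*(-28) = -28/3 ≈ -9.3333)
s(T, c) = -2 (s(T, c) = -2 - 1*0 = -2 + 0 = -2)
-s(j(-6, 2), P) = -1*(-2) = 2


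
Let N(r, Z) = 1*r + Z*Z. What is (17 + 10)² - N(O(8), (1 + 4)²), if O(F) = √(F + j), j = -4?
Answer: 102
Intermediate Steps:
O(F) = √(-4 + F) (O(F) = √(F - 4) = √(-4 + F))
N(r, Z) = r + Z²
(17 + 10)² - N(O(8), (1 + 4)²) = (17 + 10)² - (√(-4 + 8) + ((1 + 4)²)²) = 27² - (√4 + (5²)²) = 729 - (2 + 25²) = 729 - (2 + 625) = 729 - 1*627 = 729 - 627 = 102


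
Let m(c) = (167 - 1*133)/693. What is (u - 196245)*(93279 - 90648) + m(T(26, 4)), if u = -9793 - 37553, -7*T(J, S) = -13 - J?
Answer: -444135329219/693 ≈ -6.4089e+8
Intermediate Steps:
T(J, S) = 13/7 + J/7 (T(J, S) = -(-13 - J)/7 = 13/7 + J/7)
u = -47346
m(c) = 34/693 (m(c) = (167 - 133)*(1/693) = 34*(1/693) = 34/693)
(u - 196245)*(93279 - 90648) + m(T(26, 4)) = (-47346 - 196245)*(93279 - 90648) + 34/693 = -243591*2631 + 34/693 = -640887921 + 34/693 = -444135329219/693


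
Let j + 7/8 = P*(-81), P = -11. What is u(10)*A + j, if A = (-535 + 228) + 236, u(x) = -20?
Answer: 18481/8 ≈ 2310.1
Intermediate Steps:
j = 7121/8 (j = -7/8 - 11*(-81) = -7/8 + 891 = 7121/8 ≈ 890.13)
A = -71 (A = -307 + 236 = -71)
u(10)*A + j = -20*(-71) + 7121/8 = 1420 + 7121/8 = 18481/8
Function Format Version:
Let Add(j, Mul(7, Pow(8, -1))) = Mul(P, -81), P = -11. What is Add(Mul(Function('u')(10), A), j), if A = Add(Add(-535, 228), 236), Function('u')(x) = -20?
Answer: Rational(18481, 8) ≈ 2310.1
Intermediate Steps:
j = Rational(7121, 8) (j = Add(Rational(-7, 8), Mul(-11, -81)) = Add(Rational(-7, 8), 891) = Rational(7121, 8) ≈ 890.13)
A = -71 (A = Add(-307, 236) = -71)
Add(Mul(Function('u')(10), A), j) = Add(Mul(-20, -71), Rational(7121, 8)) = Add(1420, Rational(7121, 8)) = Rational(18481, 8)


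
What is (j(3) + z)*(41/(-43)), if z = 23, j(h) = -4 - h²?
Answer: -410/43 ≈ -9.5349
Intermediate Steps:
(j(3) + z)*(41/(-43)) = ((-4 - 1*3²) + 23)*(41/(-43)) = ((-4 - 1*9) + 23)*(41*(-1/43)) = ((-4 - 9) + 23)*(-41/43) = (-13 + 23)*(-41/43) = 10*(-41/43) = -410/43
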